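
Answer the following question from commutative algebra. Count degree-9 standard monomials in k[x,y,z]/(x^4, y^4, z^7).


Need i<4, j<4, k<7 with i+j+k=9.
For each i, j ranges over max(0,9-i-6)..min(3,9-i):
  i=0: j in [3,3] -> 1
  i=1: j in [2,3] -> 2
  i=2: j in [1,3] -> 3
  i=3: j in [0,3] -> 4
H(9) = 1+2+3+4 = 10


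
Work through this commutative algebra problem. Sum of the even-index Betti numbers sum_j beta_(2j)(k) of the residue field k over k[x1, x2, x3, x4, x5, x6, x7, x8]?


Koszul resolution: beta_i(k)=C(n,i), n=8
sum_even C(8,i) = 2^(n-1) = 2^7 = 128


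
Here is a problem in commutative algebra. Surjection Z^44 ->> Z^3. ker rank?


rank(ker) = 44-3 = 41


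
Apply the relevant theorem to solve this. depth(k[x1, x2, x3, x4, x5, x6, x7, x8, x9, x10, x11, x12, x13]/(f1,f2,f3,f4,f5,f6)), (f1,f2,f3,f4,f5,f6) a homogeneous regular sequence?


depth(R)=13
depth(R/I)=13-6=7


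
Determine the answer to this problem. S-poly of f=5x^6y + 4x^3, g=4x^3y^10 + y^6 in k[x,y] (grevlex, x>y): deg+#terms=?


LT(f)=5x^6y, LT(g)=4x^3y^10
lcm(LM)=x^6y^10
S(f,g) (scaled by 20 to clear denominators) = 4y^9*f - 5x^3*g = 16x^3y^9 - 5x^3y^6
2 terms, deg 12.
12+2=14


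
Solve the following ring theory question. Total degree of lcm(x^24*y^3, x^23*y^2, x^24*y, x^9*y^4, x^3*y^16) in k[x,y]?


lcm = componentwise max:
x: max(24,23,24,9,3)=24
y: max(3,2,1,4,16)=16
Total=24+16=40


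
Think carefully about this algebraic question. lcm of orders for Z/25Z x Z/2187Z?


Exponent = lcm of the cyclic orders; pairwise coprime => product.
5^2*3^7=25*2187=54675


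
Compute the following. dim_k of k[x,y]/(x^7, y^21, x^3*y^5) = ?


k[x,y]/I, I = (x^7, y^21, x^3*y^5)
Rect: 7x21=147. Corner: (7-3)x(21-5)=64.
dim = 147-64 = 83


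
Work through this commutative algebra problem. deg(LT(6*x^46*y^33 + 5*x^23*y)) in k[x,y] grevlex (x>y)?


LT: 6*x^46*y^33
deg_x=46, deg_y=33
Total=46+33=79


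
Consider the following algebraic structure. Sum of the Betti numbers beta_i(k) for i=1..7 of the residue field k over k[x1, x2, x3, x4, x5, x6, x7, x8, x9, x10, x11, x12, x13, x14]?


Koszul resolution: beta_i(k)=C(n,i), n=14
C(14,1)=14, C(14,2)=91, C(14,3)=364, C(14,4)=1001, C(14,5)=2002, C(14,6)=3003, C(14,7)=3432
Sum=9907


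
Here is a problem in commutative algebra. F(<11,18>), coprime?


gcd(11,18)=1 => F=ab-a-b=11*18-11-18=198-29=169


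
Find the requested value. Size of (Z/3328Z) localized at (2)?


2-primary part: 3328=2^8*13
Size=2^8=256


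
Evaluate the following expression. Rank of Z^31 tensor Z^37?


rank(M(x)N) = rank(M)*rank(N)
31*37 = 1147


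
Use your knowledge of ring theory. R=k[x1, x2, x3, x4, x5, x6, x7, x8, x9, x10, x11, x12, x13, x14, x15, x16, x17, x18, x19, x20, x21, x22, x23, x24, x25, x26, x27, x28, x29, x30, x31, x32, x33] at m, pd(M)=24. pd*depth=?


pd+depth=33
depth=33-24=9
pd*depth=24*9=216


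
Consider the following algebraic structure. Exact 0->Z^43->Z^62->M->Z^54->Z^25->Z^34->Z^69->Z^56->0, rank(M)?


Alt sum=0:
(-1)^0*43 + (-1)^1*62 + (-1)^2*? + (-1)^3*54 + (-1)^4*25 + (-1)^5*34 + (-1)^6*69 + (-1)^7*56=0
rank(M)=69


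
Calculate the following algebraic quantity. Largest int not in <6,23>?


gcd(6,23)=1 => F=ab-a-b=6*23-6-23=138-29=109


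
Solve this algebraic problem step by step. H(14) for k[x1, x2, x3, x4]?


C(d+n-1,n-1)=C(17,3)=680


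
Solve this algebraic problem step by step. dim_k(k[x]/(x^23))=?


Basis: 1,x,...,x^22
dim=23


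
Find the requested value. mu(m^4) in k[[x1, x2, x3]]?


C(n+d-1,d)=C(6,4)=15


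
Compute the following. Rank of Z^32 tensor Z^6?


rank(M(x)N) = rank(M)*rank(N)
32*6 = 192


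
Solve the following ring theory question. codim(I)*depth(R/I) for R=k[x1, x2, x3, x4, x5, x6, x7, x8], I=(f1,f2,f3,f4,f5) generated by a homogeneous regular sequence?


codim=5, depth=dim(R/I)=8-5=3
Product=5*3=15


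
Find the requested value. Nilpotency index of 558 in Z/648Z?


558^k mod 648:
k=1: 558
k=2: 324
k=3: 0
First zero at k = 3


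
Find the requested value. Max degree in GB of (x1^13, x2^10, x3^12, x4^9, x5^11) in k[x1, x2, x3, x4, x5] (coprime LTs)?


Pure powers, coprime LTs => already GB.
Degrees: 13, 10, 12, 9, 11
Max=13


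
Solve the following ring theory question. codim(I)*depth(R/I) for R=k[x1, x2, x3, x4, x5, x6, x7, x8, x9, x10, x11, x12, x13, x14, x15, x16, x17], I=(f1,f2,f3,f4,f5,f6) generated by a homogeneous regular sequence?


codim=6, depth=dim(R/I)=17-6=11
Product=6*11=66


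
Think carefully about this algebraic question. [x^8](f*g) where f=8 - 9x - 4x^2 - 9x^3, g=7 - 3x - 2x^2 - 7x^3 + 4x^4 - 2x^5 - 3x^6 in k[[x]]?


[x^8] = sum a_i*b_j, i+j=8
  -4*-3=12
  -9*-2=18
Sum=30


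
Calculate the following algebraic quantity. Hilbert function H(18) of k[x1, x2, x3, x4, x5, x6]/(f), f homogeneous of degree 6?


C(23,5)-C(17,5)=33649-6188=27461


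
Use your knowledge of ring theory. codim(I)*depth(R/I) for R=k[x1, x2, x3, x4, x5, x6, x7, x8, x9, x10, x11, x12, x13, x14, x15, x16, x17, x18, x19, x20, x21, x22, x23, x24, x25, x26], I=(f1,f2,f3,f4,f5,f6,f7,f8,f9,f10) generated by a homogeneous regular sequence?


codim=10, depth=dim(R/I)=26-10=16
Product=10*16=160


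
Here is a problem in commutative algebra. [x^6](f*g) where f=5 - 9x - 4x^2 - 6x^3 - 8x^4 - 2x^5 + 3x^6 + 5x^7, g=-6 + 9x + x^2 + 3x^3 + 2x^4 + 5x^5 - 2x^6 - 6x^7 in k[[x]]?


[x^6] = sum a_i*b_j, i+j=6
  5*-2=-10
  -9*5=-45
  -4*2=-8
  -6*3=-18
  -8*1=-8
  -2*9=-18
  3*-6=-18
Sum=-125


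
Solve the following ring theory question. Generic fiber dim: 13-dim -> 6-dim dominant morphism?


dim(fiber)=dim(X)-dim(Y)=13-6=7


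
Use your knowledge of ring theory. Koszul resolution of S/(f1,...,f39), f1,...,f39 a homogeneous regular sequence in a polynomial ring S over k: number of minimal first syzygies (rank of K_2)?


Regular sequence => Koszul complex is the minimal free resolution.
Syz_1 minimally generated by Koszul relations f_i*e_j - f_j*e_i (i<j): mu(Syz_1) = beta_2 = C(m,2) = m(m-1)/2
m=39
39*38/2 = 741


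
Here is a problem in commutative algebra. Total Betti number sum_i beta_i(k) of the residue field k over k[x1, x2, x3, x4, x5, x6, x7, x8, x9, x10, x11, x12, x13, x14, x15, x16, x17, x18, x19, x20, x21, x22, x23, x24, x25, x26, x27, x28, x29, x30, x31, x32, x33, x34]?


Koszul resolution: beta_i(k)=C(n,i), n=34
sum_i C(34,i) = 2^34 = 17179869184


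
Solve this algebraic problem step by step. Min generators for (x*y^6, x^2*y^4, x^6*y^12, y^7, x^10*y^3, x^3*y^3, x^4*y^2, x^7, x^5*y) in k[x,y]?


Remove redundant (divisible by others).
x^6*y^12 redundant.
x^10*y^3 redundant.
Min: x^7, x^5*y, x^4*y^2, x^3*y^3, x^2*y^4, x*y^6, y^7
Count=7


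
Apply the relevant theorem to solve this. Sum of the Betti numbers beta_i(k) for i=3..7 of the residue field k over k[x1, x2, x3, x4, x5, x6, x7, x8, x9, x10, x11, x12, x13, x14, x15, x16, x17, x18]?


Koszul resolution: beta_i(k)=C(n,i), n=18
C(18,3)=816, C(18,4)=3060, C(18,5)=8568, C(18,6)=18564, C(18,7)=31824
Sum=62832


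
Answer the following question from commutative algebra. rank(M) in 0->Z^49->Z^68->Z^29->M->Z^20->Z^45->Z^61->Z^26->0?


Alt sum=0:
(-1)^0*49 + (-1)^1*68 + (-1)^2*29 + (-1)^3*? + (-1)^4*20 + (-1)^5*45 + (-1)^6*61 + (-1)^7*26=0
rank(M)=20


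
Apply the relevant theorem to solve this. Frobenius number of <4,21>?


gcd(4,21)=1 => F=ab-a-b=4*21-4-21=84-25=59


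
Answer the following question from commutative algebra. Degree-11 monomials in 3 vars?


C(d+n-1,n-1)=C(13,2)=78


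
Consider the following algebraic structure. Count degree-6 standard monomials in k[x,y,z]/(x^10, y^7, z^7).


Need i<10, j<7, k<7 with i+j+k=6.
For each i, j ranges over max(0,6-i-6)..min(6,6-i):
  i=0: j in [0,6] -> 7
  i=1: j in [0,5] -> 6
  i=2: j in [0,4] -> 5
  i=3: j in [0,3] -> 4
  i=4: j in [0,2] -> 3
  i=5: j in [0,1] -> 2
  i=6: j in [0,0] -> 1
H(6) = 7+6+5+4+3+2+1 = 28


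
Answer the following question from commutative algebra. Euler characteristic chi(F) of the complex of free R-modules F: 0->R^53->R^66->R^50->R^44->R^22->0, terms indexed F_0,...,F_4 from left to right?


chi = sum (-1)^i * rank:
(-1)^0*53=53
(-1)^1*66=-66
(-1)^2*50=50
(-1)^3*44=-44
(-1)^4*22=22
chi=15


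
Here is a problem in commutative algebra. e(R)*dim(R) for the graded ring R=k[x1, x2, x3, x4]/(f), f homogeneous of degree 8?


e(R)=deg(f)=8, dim(R)=4-1=3
e*dim=8*3=24


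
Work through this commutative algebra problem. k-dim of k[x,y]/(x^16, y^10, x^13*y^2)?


k[x,y]/I, I = (x^16, y^10, x^13*y^2)
Rect: 16x10=160. Corner: (16-13)x(10-2)=24.
dim = 160-24 = 136


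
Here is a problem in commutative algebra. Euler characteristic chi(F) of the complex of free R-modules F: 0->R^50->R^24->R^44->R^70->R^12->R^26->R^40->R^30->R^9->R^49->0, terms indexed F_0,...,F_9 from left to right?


chi = sum (-1)^i * rank:
(-1)^0*50=50
(-1)^1*24=-24
(-1)^2*44=44
(-1)^3*70=-70
(-1)^4*12=12
(-1)^5*26=-26
(-1)^6*40=40
(-1)^7*30=-30
(-1)^8*9=9
(-1)^9*49=-49
chi=-44


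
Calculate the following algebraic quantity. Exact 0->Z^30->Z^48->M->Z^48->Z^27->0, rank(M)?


Alt sum=0:
(-1)^0*30 + (-1)^1*48 + (-1)^2*? + (-1)^3*48 + (-1)^4*27=0
rank(M)=39


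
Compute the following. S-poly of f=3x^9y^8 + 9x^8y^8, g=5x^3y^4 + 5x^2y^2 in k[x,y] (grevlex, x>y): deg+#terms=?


LT(f)=3x^9y^8, LT(g)=5x^3y^4
lcm(LM)=x^9y^8
S(f,g) (scaled by 15 to clear denominators) = 5*f - 3x^6y^4*g = 45x^8y^8 - 15x^8y^6
2 terms, deg 16.
16+2=18


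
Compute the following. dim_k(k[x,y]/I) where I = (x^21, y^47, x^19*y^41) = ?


k[x,y]/I, I = (x^21, y^47, x^19*y^41)
Rect: 21x47=987. Corner: (21-19)x(47-41)=12.
dim = 987-12 = 975


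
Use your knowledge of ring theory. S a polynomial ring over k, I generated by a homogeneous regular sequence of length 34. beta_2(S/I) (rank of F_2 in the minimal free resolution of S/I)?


Regular sequence => Koszul complex is the minimal free resolution.
Syz_1 minimally generated by Koszul relations f_i*e_j - f_j*e_i (i<j): mu(Syz_1) = beta_2 = C(m,2) = m(m-1)/2
m=34
34*33/2 = 561


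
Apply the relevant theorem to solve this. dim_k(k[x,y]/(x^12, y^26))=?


Basis: x^i*y^j, i<12, j<26
12*26=312


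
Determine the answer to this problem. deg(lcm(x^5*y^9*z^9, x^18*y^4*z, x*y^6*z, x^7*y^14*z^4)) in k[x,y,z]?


lcm = componentwise max:
x: max(5,18,1,7)=18
y: max(9,4,6,14)=14
z: max(9,1,1,4)=9
Total=18+14+9=41


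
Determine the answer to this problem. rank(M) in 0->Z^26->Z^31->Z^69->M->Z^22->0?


Alt sum=0:
(-1)^0*26 + (-1)^1*31 + (-1)^2*69 + (-1)^3*? + (-1)^4*22=0
rank(M)=86


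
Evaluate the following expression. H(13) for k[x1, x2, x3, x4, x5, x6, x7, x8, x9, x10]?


C(d+n-1,n-1)=C(22,9)=497420


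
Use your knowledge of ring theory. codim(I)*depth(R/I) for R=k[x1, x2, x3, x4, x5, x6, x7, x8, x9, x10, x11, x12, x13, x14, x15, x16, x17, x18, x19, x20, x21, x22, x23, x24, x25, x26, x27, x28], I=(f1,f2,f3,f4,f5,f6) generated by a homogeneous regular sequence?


codim=6, depth=dim(R/I)=28-6=22
Product=6*22=132


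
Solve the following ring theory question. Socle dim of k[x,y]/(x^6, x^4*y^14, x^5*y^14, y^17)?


Socle = ann(m) = span of standard monomials u with x*u, y*u in I (staircase corners).
Redundant generators: x^5*y^14
Minimal generators: x^6, x^4*y^14, y^17
Corners: x^3y^16, x^5y^13
Socle dim=2


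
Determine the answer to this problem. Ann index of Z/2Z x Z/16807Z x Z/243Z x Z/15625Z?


Exponent = lcm of the cyclic orders; pairwise coprime => product.
2^1*7^5*3^5*5^6=2*16807*243*15625=127628156250


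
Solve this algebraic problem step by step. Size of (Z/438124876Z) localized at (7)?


7-primary part: 438124876=7^8*76
Size=7^8=5764801


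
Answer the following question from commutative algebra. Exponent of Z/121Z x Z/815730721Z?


Exponent = lcm of the cyclic orders; pairwise coprime => product.
11^2*13^8=121*815730721=98703417241


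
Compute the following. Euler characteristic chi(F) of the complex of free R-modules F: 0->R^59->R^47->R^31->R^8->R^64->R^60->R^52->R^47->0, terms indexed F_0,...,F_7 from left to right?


chi = sum (-1)^i * rank:
(-1)^0*59=59
(-1)^1*47=-47
(-1)^2*31=31
(-1)^3*8=-8
(-1)^4*64=64
(-1)^5*60=-60
(-1)^6*52=52
(-1)^7*47=-47
chi=44


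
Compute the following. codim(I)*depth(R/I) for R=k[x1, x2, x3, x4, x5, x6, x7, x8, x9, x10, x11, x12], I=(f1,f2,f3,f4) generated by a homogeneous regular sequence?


codim=4, depth=dim(R/I)=12-4=8
Product=4*8=32


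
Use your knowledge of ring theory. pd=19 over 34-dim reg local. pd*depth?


pd+depth=34
depth=34-19=15
pd*depth=19*15=285


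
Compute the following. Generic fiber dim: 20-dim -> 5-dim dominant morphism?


dim(fiber)=dim(X)-dim(Y)=20-5=15


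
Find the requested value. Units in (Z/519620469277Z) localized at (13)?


Local ring = Z/10604499373Z.
phi(10604499373) = 13^8*(13-1) = 9788768652


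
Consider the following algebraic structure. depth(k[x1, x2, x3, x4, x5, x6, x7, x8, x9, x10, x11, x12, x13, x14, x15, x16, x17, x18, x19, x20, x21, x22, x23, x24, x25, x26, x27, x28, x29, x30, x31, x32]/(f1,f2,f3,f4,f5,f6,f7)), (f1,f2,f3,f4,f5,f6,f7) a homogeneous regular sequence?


depth(R)=32
depth(R/I)=32-7=25


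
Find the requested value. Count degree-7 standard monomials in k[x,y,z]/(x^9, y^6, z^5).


Need i<9, j<6, k<5 with i+j+k=7.
For each i, j ranges over max(0,7-i-4)..min(5,7-i):
  i=0: j in [3,5] -> 3
  i=1: j in [2,5] -> 4
  i=2: j in [1,5] -> 5
  i=3: j in [0,4] -> 5
  i=4: j in [0,3] -> 4
  i=5: j in [0,2] -> 3
  i=6: j in [0,1] -> 2
  i=7: j in [0,0] -> 1
H(7) = 3+4+5+5+4+3+2+1 = 27


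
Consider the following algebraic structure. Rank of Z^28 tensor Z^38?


rank(M(x)N) = rank(M)*rank(N)
28*38 = 1064


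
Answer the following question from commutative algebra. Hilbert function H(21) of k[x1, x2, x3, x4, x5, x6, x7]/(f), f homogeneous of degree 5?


C(27,6)-C(22,6)=296010-74613=221397


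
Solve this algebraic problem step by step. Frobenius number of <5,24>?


gcd(5,24)=1 => F=ab-a-b=5*24-5-24=120-29=91


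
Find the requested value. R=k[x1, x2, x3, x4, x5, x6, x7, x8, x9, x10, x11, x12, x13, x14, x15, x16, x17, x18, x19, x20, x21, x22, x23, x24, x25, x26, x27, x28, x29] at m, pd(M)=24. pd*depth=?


pd+depth=29
depth=29-24=5
pd*depth=24*5=120


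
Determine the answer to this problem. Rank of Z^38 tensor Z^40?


rank(M(x)N) = rank(M)*rank(N)
38*40 = 1520


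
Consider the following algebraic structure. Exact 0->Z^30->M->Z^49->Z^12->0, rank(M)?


Alt sum=0:
(-1)^0*30 + (-1)^1*? + (-1)^2*49 + (-1)^3*12=0
rank(M)=67


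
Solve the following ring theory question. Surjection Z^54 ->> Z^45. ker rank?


rank(ker) = 54-45 = 9


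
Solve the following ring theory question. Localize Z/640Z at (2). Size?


2-primary part: 640=2^7*5
Size=2^7=128


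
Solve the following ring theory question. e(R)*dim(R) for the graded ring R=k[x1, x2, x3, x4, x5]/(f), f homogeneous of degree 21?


e(R)=deg(f)=21, dim(R)=5-1=4
e*dim=21*4=84


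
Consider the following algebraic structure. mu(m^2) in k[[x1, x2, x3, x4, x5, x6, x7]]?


C(n+d-1,d)=C(8,2)=28


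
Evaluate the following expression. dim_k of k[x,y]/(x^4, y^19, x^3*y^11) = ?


k[x,y]/I, I = (x^4, y^19, x^3*y^11)
Rect: 4x19=76. Corner: (4-3)x(19-11)=8.
dim = 76-8 = 68


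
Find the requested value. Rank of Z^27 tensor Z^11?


rank(M(x)N) = rank(M)*rank(N)
27*11 = 297


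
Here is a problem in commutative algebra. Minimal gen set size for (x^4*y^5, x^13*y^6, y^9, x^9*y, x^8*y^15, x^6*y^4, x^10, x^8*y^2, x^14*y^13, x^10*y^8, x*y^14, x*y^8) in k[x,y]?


Remove redundant (divisible by others).
x^10*y^8 redundant.
x^14*y^13 redundant.
x*y^14 redundant.
x^13*y^6 redundant.
x^8*y^15 redundant.
Min: x^10, x^9*y, x^8*y^2, x^6*y^4, x^4*y^5, x*y^8, y^9
Count=7


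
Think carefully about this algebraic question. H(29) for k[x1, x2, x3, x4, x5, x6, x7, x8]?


C(d+n-1,n-1)=C(36,7)=8347680


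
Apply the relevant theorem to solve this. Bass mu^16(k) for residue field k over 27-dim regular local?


C(n,i)=C(27,16)=13037895


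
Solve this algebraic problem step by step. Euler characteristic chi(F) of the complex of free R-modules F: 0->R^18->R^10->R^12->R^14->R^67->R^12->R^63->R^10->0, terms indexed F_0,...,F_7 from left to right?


chi = sum (-1)^i * rank:
(-1)^0*18=18
(-1)^1*10=-10
(-1)^2*12=12
(-1)^3*14=-14
(-1)^4*67=67
(-1)^5*12=-12
(-1)^6*63=63
(-1)^7*10=-10
chi=114


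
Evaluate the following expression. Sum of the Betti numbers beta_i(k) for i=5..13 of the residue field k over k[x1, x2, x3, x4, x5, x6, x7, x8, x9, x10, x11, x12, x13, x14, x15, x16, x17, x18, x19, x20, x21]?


Koszul resolution: beta_i(k)=C(n,i), n=21
C(21,5)=20349, C(21,6)=54264, C(21,7)=116280, C(21,8)=203490, C(21,9)=293930, C(21,10)=352716, C(21,11)=352716, C(21,12)=293930, C(21,13)=203490
Sum=1891165


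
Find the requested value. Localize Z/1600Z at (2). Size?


2-primary part: 1600=2^6*25
Size=2^6=64


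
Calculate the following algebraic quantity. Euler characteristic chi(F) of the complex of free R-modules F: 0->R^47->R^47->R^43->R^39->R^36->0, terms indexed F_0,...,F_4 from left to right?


chi = sum (-1)^i * rank:
(-1)^0*47=47
(-1)^1*47=-47
(-1)^2*43=43
(-1)^3*39=-39
(-1)^4*36=36
chi=40


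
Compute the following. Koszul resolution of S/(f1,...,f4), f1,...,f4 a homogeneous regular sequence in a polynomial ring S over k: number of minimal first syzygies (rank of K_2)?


Regular sequence => Koszul complex is the minimal free resolution.
Syz_1 minimally generated by Koszul relations f_i*e_j - f_j*e_i (i<j): mu(Syz_1) = beta_2 = C(m,2) = m(m-1)/2
m=4
4*3/2 = 6


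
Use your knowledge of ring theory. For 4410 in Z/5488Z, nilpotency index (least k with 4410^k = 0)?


4410^k mod 5488:
k=1: 4410
k=2: 4116
k=3: 2744
k=4: 0
First zero at k = 4


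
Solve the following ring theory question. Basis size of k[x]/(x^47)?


Basis: 1,x,...,x^46
dim=47


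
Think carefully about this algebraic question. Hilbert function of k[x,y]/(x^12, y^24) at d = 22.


k[x,y], I = (x^12, y^24), d = 22
Need i < 12 and d-i < 24.
Range: 0 <= i <= 11.
H(22) = 12


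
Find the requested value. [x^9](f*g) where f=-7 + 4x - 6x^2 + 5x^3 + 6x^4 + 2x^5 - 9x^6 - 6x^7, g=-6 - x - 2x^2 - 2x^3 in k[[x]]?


[x^9] = sum a_i*b_j, i+j=9
  -9*-2=18
  -6*-2=12
Sum=30


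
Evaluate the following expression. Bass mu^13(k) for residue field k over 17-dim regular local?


C(n,i)=C(17,13)=2380


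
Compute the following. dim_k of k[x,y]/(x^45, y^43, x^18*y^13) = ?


k[x,y]/I, I = (x^45, y^43, x^18*y^13)
Rect: 45x43=1935. Corner: (45-18)x(43-13)=810.
dim = 1935-810 = 1125


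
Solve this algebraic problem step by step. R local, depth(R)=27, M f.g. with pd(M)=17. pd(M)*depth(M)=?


pd+depth=27
depth=27-17=10
pd*depth=17*10=170


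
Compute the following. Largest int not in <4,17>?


gcd(4,17)=1 => F=ab-a-b=4*17-4-17=68-21=47


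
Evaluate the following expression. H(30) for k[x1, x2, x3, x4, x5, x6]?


C(d+n-1,n-1)=C(35,5)=324632


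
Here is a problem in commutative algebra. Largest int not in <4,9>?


gcd(4,9)=1 => F=ab-a-b=4*9-4-9=36-13=23


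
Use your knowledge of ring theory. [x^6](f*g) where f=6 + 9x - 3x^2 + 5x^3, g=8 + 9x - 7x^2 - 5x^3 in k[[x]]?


[x^6] = sum a_i*b_j, i+j=6
  5*-5=-25
Sum=-25


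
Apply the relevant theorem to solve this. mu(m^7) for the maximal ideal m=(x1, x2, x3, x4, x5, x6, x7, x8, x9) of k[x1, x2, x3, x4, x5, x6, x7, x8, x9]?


Graded Nakayama: mu(m^d) = dim_k (m^d/m^(d+1)) = #degree-7 monomials in 9 vars
C(n+d-1,d)=C(15,7)=6435


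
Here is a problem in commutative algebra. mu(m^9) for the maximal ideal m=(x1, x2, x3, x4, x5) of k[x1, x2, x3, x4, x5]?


Graded Nakayama: mu(m^d) = dim_k (m^d/m^(d+1)) = #degree-9 monomials in 5 vars
C(n+d-1,d)=C(13,9)=715


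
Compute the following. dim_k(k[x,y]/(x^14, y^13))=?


Basis: x^i*y^j, i<14, j<13
14*13=182


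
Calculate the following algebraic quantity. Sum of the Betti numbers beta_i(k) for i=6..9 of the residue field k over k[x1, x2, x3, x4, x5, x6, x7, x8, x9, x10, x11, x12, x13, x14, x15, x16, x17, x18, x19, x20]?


Koszul resolution: beta_i(k)=C(n,i), n=20
C(20,6)=38760, C(20,7)=77520, C(20,8)=125970, C(20,9)=167960
Sum=410210


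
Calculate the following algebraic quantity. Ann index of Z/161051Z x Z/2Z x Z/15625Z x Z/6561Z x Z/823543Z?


Exponent = lcm of the cyclic orders; pairwise coprime => product.
11^5*2^1*5^6*3^8*7^7=161051*2*15625*6561*823543=27193791620305406250


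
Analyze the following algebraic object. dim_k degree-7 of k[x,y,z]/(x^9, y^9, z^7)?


Need i<9, j<9, k<7 with i+j+k=7.
For each i, j ranges over max(0,7-i-6)..min(8,7-i):
  i=0: j in [1,7] -> 7
  i=1: j in [0,6] -> 7
  i=2: j in [0,5] -> 6
  i=3: j in [0,4] -> 5
  i=4: j in [0,3] -> 4
  i=5: j in [0,2] -> 3
  i=6: j in [0,1] -> 2
  i=7: j in [0,0] -> 1
H(7) = 7+7+6+5+4+3+2+1 = 35


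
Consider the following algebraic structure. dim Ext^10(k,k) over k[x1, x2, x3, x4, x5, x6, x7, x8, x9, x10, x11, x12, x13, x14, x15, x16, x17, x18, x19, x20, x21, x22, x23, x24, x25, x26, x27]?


C(n,i)=C(27,10)=8436285


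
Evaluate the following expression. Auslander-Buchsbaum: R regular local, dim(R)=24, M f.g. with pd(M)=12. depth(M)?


pd+depth=depth(R)=24
depth=24-12=12


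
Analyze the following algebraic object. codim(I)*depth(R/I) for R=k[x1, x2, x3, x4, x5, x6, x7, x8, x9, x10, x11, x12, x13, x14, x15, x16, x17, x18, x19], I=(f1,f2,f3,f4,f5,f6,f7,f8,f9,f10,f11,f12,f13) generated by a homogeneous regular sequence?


codim=13, depth=dim(R/I)=19-13=6
Product=13*6=78


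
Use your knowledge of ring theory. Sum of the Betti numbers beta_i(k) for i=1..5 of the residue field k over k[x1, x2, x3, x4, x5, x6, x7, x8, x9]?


Koszul resolution: beta_i(k)=C(n,i), n=9
C(9,1)=9, C(9,2)=36, C(9,3)=84, C(9,4)=126, C(9,5)=126
Sum=381


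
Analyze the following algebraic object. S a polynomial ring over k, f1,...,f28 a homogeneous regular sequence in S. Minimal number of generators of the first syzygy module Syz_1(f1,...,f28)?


Regular sequence => Koszul complex is the minimal free resolution.
Syz_1 minimally generated by Koszul relations f_i*e_j - f_j*e_i (i<j): mu(Syz_1) = beta_2 = C(m,2) = m(m-1)/2
m=28
28*27/2 = 378


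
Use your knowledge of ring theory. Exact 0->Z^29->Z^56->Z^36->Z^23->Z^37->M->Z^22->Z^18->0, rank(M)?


Alt sum=0:
(-1)^0*29 + (-1)^1*56 + (-1)^2*36 + (-1)^3*23 + (-1)^4*37 + (-1)^5*? + (-1)^6*22 + (-1)^7*18=0
rank(M)=27


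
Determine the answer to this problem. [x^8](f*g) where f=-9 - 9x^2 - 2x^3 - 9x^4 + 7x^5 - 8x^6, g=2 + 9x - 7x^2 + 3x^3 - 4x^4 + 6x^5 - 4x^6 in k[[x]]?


[x^8] = sum a_i*b_j, i+j=8
  -9*-4=36
  -2*6=-12
  -9*-4=36
  7*3=21
  -8*-7=56
Sum=137


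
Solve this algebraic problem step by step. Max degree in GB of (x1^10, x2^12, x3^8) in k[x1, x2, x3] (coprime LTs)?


Pure powers, coprime LTs => already GB.
Degrees: 10, 12, 8
Max=12


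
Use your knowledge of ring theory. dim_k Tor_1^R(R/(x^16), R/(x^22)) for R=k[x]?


Tor_1(R/I,R/J)=(I cap J)/IJ=(x^22)/(x^38)
dim=38-22=min(16,22)=16


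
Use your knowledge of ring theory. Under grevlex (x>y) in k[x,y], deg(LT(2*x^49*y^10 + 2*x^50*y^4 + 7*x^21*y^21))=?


LT: 2*x^49*y^10
deg_x=49, deg_y=10
Total=49+10=59


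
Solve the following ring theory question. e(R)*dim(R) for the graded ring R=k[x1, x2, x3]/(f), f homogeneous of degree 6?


e(R)=deg(f)=6, dim(R)=3-1=2
e*dim=6*2=12


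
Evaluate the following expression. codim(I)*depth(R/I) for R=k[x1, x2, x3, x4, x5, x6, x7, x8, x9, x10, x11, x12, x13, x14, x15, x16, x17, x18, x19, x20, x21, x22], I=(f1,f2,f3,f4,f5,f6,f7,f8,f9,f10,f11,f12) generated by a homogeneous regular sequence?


codim=12, depth=dim(R/I)=22-12=10
Product=12*10=120


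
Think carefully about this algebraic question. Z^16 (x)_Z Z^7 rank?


rank(M(x)N) = rank(M)*rank(N)
16*7 = 112


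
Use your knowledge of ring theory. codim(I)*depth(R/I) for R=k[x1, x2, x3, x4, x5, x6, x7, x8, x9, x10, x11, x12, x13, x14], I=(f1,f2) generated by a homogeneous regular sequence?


codim=2, depth=dim(R/I)=14-2=12
Product=2*12=24


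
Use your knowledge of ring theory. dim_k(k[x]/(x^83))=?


Basis: 1,x,...,x^82
dim=83


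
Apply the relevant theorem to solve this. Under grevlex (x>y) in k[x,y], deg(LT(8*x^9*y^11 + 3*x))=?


LT: 8*x^9*y^11
deg_x=9, deg_y=11
Total=9+11=20


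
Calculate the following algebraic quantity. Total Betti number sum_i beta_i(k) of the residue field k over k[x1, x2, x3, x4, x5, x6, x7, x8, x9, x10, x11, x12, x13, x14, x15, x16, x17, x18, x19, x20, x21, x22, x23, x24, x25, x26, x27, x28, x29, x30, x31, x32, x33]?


Koszul resolution: beta_i(k)=C(n,i), n=33
sum_i C(33,i) = 2^33 = 8589934592


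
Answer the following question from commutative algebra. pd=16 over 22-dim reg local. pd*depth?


pd+depth=22
depth=22-16=6
pd*depth=16*6=96


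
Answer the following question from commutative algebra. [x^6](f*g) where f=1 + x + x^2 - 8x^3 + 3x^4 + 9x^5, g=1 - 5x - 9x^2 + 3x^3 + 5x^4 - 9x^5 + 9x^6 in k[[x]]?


[x^6] = sum a_i*b_j, i+j=6
  1*9=9
  1*-9=-9
  1*5=5
  -8*3=-24
  3*-9=-27
  9*-5=-45
Sum=-91


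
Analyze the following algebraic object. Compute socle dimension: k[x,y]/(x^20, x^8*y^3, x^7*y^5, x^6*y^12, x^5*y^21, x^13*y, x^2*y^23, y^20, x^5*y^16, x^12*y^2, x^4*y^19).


Socle = ann(m) = span of standard monomials u with x*u, y*u in I (staircase corners).
Redundant generators: x^2*y^23, x^5*y^21
Minimal generators: x^20, x^13*y, x^12*y^2, x^8*y^3, x^7*y^5, x^6*y^12, x^5*y^16, x^4*y^19, y^20
Corners: x^3y^19, x^4y^18, x^5y^15, x^6y^11, x^7y^4, x^11y^2, x^12y, x^19
Socle dim=8


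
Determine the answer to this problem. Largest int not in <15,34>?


gcd(15,34)=1 => F=ab-a-b=15*34-15-34=510-49=461


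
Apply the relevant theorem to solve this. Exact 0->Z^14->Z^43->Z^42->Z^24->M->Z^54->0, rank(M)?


Alt sum=0:
(-1)^0*14 + (-1)^1*43 + (-1)^2*42 + (-1)^3*24 + (-1)^4*? + (-1)^5*54=0
rank(M)=65


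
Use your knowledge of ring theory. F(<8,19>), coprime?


gcd(8,19)=1 => F=ab-a-b=8*19-8-19=152-27=125


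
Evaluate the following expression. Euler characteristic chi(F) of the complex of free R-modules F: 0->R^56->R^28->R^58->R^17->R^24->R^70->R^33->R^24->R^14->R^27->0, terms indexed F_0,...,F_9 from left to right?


chi = sum (-1)^i * rank:
(-1)^0*56=56
(-1)^1*28=-28
(-1)^2*58=58
(-1)^3*17=-17
(-1)^4*24=24
(-1)^5*70=-70
(-1)^6*33=33
(-1)^7*24=-24
(-1)^8*14=14
(-1)^9*27=-27
chi=19


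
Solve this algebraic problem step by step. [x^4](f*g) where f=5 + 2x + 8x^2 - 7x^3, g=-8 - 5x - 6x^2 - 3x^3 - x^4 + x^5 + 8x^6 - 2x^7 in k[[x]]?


[x^4] = sum a_i*b_j, i+j=4
  5*-1=-5
  2*-3=-6
  8*-6=-48
  -7*-5=35
Sum=-24


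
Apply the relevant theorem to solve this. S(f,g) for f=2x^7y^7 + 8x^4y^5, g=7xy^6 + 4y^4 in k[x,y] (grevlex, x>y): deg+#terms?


LT(f)=2x^7y^7, LT(g)=7xy^6
lcm(LM)=x^7y^7
S(f,g) (scaled by 14 to clear denominators) = 7*f - 2x^6y*g = -8x^6y^5 + 56x^4y^5
2 terms, deg 11.
11+2=13


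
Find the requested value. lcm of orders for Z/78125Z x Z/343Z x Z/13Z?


Exponent = lcm of the cyclic orders; pairwise coprime => product.
5^7*7^3*13^1=78125*343*13=348359375


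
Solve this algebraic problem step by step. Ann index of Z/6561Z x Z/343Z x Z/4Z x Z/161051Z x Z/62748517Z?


Exponent = lcm of the cyclic orders; pairwise coprime => product.
3^8*7^3*2^2*11^5*13^7=6561*343*4*161051*62748517=90968501566011032964


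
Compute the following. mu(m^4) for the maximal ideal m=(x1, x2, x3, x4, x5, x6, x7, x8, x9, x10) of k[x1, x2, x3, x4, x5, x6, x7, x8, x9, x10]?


Graded Nakayama: mu(m^d) = dim_k (m^d/m^(d+1)) = #degree-4 monomials in 10 vars
C(n+d-1,d)=C(13,4)=715


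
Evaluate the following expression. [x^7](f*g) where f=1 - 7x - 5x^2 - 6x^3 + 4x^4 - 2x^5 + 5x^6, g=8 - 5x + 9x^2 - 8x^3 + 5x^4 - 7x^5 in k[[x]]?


[x^7] = sum a_i*b_j, i+j=7
  -5*-7=35
  -6*5=-30
  4*-8=-32
  -2*9=-18
  5*-5=-25
Sum=-70


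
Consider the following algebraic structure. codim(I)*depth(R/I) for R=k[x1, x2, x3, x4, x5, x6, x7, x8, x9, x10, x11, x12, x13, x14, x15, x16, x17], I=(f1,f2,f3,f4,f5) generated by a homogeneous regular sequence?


codim=5, depth=dim(R/I)=17-5=12
Product=5*12=60


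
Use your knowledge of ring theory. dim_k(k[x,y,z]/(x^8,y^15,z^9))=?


Basis: x^iy^jz^k, i<8,j<15,k<9
8*15*9=1080


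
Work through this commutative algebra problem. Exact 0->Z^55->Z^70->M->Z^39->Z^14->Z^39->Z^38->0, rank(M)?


Alt sum=0:
(-1)^0*55 + (-1)^1*70 + (-1)^2*? + (-1)^3*39 + (-1)^4*14 + (-1)^5*39 + (-1)^6*38=0
rank(M)=41


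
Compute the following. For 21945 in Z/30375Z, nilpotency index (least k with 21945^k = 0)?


21945^k mod 30375:
k=1: 21945
k=2: 17775
k=3: 27000
k=4: 20250
k=5: 0
First zero at k = 5


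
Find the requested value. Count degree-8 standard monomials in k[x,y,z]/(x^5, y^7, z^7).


Need i<5, j<7, k<7 with i+j+k=8.
For each i, j ranges over max(0,8-i-6)..min(6,8-i):
  i=0: j in [2,6] -> 5
  i=1: j in [1,6] -> 6
  i=2: j in [0,6] -> 7
  i=3: j in [0,5] -> 6
  i=4: j in [0,4] -> 5
H(8) = 5+6+7+6+5 = 29


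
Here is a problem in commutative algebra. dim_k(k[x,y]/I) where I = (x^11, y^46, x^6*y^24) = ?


k[x,y]/I, I = (x^11, y^46, x^6*y^24)
Rect: 11x46=506. Corner: (11-6)x(46-24)=110.
dim = 506-110 = 396


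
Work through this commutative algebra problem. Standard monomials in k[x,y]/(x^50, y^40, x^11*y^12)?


k[x,y]/I, I = (x^50, y^40, x^11*y^12)
Rect: 50x40=2000. Corner: (50-11)x(40-12)=1092.
dim = 2000-1092 = 908


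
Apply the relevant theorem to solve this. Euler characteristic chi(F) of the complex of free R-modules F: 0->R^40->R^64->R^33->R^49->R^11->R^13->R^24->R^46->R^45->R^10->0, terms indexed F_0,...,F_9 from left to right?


chi = sum (-1)^i * rank:
(-1)^0*40=40
(-1)^1*64=-64
(-1)^2*33=33
(-1)^3*49=-49
(-1)^4*11=11
(-1)^5*13=-13
(-1)^6*24=24
(-1)^7*46=-46
(-1)^8*45=45
(-1)^9*10=-10
chi=-29


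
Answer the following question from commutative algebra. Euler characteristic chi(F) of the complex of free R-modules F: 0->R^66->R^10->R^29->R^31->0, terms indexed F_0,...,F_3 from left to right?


chi = sum (-1)^i * rank:
(-1)^0*66=66
(-1)^1*10=-10
(-1)^2*29=29
(-1)^3*31=-31
chi=54


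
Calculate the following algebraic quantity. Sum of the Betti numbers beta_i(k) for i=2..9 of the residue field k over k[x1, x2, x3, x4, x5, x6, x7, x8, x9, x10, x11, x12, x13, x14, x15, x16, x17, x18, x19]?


Koszul resolution: beta_i(k)=C(n,i), n=19
C(19,2)=171, C(19,3)=969, C(19,4)=3876, C(19,5)=11628, C(19,6)=27132, C(19,7)=50388, C(19,8)=75582, C(19,9)=92378
Sum=262124


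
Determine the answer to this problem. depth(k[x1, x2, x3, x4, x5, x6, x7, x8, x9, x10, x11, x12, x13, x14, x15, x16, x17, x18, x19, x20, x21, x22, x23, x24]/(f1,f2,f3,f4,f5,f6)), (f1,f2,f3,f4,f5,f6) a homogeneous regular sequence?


depth(R)=24
depth(R/I)=24-6=18


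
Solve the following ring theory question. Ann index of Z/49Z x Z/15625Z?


Exponent = lcm of the cyclic orders; pairwise coprime => product.
7^2*5^6=49*15625=765625


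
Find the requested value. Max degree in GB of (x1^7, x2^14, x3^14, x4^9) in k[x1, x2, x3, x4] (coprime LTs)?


Pure powers, coprime LTs => already GB.
Degrees: 7, 14, 14, 9
Max=14


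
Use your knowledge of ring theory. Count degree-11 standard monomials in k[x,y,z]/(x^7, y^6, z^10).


Need i<7, j<6, k<10 with i+j+k=11.
For each i, j ranges over max(0,11-i-9)..min(5,11-i):
  i=0: j in [2,5] -> 4
  i=1: j in [1,5] -> 5
  i=2: j in [0,5] -> 6
  i=3: j in [0,5] -> 6
  i=4: j in [0,5] -> 6
  i=5: j in [0,5] -> 6
  i=6: j in [0,5] -> 6
H(11) = 4+5+6+6+6+6+6 = 39


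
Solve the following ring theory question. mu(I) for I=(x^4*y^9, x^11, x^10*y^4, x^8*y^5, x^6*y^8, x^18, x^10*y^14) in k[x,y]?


Remove redundant (divisible by others).
x^18 redundant.
x^10*y^14 redundant.
Min: x^11, x^10*y^4, x^8*y^5, x^6*y^8, x^4*y^9
Count=5


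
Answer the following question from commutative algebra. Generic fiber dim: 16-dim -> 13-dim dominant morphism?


dim(fiber)=dim(X)-dim(Y)=16-13=3


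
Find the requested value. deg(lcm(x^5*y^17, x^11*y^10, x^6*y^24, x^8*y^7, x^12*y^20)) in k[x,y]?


lcm = componentwise max:
x: max(5,11,6,8,12)=12
y: max(17,10,24,7,20)=24
Total=12+24=36


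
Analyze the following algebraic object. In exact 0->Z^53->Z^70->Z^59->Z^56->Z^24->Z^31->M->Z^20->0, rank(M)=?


Alt sum=0:
(-1)^0*53 + (-1)^1*70 + (-1)^2*59 + (-1)^3*56 + (-1)^4*24 + (-1)^5*31 + (-1)^6*? + (-1)^7*20=0
rank(M)=41


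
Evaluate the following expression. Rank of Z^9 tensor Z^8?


rank(M(x)N) = rank(M)*rank(N)
9*8 = 72


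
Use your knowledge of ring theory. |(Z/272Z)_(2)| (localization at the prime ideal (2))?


2-primary part: 272=2^4*17
Size=2^4=16


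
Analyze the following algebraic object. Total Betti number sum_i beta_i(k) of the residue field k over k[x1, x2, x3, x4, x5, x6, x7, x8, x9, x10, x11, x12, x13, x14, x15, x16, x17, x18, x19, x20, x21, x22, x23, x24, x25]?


Koszul resolution: beta_i(k)=C(n,i), n=25
sum_i C(25,i) = 2^25 = 33554432


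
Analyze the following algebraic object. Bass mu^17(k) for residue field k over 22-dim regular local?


C(n,i)=C(22,17)=26334


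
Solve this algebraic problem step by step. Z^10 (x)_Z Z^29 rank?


rank(M(x)N) = rank(M)*rank(N)
10*29 = 290


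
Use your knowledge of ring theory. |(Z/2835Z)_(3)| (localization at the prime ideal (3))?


3-primary part: 2835=3^4*35
Size=3^4=81


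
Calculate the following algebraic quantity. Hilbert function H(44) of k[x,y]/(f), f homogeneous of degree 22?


H(t)=d for t>=d-1.
d=22, t=44
H(44)=22


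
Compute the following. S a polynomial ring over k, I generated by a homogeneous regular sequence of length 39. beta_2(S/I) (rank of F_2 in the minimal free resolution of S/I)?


Regular sequence => Koszul complex is the minimal free resolution.
Syz_1 minimally generated by Koszul relations f_i*e_j - f_j*e_i (i<j): mu(Syz_1) = beta_2 = C(m,2) = m(m-1)/2
m=39
39*38/2 = 741


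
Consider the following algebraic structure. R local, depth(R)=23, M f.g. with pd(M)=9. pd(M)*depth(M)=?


pd+depth=23
depth=23-9=14
pd*depth=9*14=126


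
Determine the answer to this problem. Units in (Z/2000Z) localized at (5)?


Local ring = Z/125Z.
phi(125) = 5^2*(5-1) = 100


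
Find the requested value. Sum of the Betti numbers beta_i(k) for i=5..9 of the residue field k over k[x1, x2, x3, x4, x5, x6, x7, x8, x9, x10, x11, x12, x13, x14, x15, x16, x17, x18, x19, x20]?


Koszul resolution: beta_i(k)=C(n,i), n=20
C(20,5)=15504, C(20,6)=38760, C(20,7)=77520, C(20,8)=125970, C(20,9)=167960
Sum=425714


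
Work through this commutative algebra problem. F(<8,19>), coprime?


gcd(8,19)=1 => F=ab-a-b=8*19-8-19=152-27=125


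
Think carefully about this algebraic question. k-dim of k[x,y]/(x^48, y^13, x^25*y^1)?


k[x,y]/I, I = (x^48, y^13, x^25*y^1)
Rect: 48x13=624. Corner: (48-25)x(13-1)=276.
dim = 624-276 = 348


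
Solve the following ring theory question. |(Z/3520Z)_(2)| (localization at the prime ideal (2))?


2-primary part: 3520=2^6*55
Size=2^6=64


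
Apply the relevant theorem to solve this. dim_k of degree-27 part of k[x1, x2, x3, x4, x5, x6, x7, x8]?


C(d+n-1,n-1)=C(34,7)=5379616


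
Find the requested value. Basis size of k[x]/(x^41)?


Basis: 1,x,...,x^40
dim=41


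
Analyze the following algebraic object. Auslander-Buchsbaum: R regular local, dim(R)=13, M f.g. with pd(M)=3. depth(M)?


pd+depth=depth(R)=13
depth=13-3=10


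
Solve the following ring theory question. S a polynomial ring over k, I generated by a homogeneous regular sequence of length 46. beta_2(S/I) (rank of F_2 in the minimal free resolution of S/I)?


Regular sequence => Koszul complex is the minimal free resolution.
Syz_1 minimally generated by Koszul relations f_i*e_j - f_j*e_i (i<j): mu(Syz_1) = beta_2 = C(m,2) = m(m-1)/2
m=46
46*45/2 = 1035


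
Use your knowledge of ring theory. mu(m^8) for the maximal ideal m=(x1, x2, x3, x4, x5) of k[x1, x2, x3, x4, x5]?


Graded Nakayama: mu(m^d) = dim_k (m^d/m^(d+1)) = #degree-8 monomials in 5 vars
C(n+d-1,d)=C(12,8)=495


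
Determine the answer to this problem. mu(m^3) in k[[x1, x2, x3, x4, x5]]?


C(n+d-1,d)=C(7,3)=35


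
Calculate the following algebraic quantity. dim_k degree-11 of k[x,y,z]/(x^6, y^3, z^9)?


Need i<6, j<3, k<9 with i+j+k=11.
For each i, j ranges over max(0,11-i-8)..min(2,11-i):
  i=0: j in [3,2] -> 0
  i=1: j in [2,2] -> 1
  i=2: j in [1,2] -> 2
  i=3: j in [0,2] -> 3
  i=4: j in [0,2] -> 3
  i=5: j in [0,2] -> 3
H(11) = 0+1+2+3+3+3 = 12


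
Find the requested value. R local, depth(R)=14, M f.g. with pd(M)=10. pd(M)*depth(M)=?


pd+depth=14
depth=14-10=4
pd*depth=10*4=40


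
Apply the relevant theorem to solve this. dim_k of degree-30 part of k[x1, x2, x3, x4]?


C(d+n-1,n-1)=C(33,3)=5456


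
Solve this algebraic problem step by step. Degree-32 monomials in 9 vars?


C(d+n-1,n-1)=C(40,8)=76904685


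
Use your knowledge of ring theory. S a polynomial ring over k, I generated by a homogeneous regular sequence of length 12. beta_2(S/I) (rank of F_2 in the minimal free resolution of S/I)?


Regular sequence => Koszul complex is the minimal free resolution.
Syz_1 minimally generated by Koszul relations f_i*e_j - f_j*e_i (i<j): mu(Syz_1) = beta_2 = C(m,2) = m(m-1)/2
m=12
12*11/2 = 66


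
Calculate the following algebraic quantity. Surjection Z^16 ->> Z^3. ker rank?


rank(ker) = 16-3 = 13


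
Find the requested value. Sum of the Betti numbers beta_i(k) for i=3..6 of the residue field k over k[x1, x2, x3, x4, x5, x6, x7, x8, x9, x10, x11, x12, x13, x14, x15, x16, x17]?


Koszul resolution: beta_i(k)=C(n,i), n=17
C(17,3)=680, C(17,4)=2380, C(17,5)=6188, C(17,6)=12376
Sum=21624


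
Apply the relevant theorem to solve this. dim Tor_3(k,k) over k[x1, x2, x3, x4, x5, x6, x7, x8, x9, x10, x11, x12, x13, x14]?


Koszul: C(n,i)=C(14,3)=364


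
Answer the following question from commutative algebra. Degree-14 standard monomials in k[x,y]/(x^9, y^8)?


k[x,y], I = (x^9, y^8), d = 14
Need i < 9 and d-i < 8.
Range: 7 <= i <= 8.
H(14) = 2


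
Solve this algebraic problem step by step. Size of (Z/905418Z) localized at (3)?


3-primary part: 905418=3^9*46
Size=3^9=19683


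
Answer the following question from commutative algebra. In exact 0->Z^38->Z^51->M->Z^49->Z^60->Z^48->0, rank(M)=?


Alt sum=0:
(-1)^0*38 + (-1)^1*51 + (-1)^2*? + (-1)^3*49 + (-1)^4*60 + (-1)^5*48=0
rank(M)=50


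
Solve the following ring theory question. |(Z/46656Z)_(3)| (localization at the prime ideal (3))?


3-primary part: 46656=3^6*64
Size=3^6=729


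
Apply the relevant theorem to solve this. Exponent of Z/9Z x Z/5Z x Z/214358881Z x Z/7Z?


Exponent = lcm of the cyclic orders; pairwise coprime => product.
3^2*5^1*11^8*7^1=9*5*214358881*7=67523047515


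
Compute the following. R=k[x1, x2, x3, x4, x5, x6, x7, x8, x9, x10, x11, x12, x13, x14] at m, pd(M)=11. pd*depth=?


pd+depth=14
depth=14-11=3
pd*depth=11*3=33


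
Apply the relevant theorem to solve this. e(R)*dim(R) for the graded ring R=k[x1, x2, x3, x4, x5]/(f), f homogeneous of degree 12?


e(R)=deg(f)=12, dim(R)=5-1=4
e*dim=12*4=48


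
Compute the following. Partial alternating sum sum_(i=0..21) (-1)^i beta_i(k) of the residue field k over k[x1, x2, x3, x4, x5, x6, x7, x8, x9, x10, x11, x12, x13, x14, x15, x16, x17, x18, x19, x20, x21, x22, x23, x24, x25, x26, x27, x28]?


Koszul resolution: beta_i(k)=C(n,i), n=28
sum_(i=0..p) (-1)^i C(n,i) = (-1)^p C(n-1,p)
(-1)^21*C(27,21) = (-1)^21*296010 = -296010
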